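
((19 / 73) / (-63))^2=0.00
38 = 38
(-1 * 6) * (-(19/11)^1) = 114/11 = 10.36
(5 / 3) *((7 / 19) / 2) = 0.31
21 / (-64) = -21 / 64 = -0.33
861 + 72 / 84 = 861.86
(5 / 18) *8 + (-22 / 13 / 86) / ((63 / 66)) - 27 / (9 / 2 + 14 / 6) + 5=4693225 / 1443897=3.25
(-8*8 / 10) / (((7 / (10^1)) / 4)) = -256 / 7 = -36.57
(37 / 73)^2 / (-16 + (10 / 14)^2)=-67081 / 4044711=-0.02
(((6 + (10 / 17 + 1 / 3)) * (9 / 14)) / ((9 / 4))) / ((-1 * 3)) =-706 / 1071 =-0.66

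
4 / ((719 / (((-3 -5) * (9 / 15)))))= -96 / 3595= -0.03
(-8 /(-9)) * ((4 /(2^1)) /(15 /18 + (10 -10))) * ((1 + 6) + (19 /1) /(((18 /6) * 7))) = 5312 /315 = 16.86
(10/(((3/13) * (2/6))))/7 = 130/7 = 18.57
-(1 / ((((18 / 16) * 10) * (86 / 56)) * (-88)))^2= -196 / 453051225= -0.00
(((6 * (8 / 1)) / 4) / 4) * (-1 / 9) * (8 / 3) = -8 / 9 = -0.89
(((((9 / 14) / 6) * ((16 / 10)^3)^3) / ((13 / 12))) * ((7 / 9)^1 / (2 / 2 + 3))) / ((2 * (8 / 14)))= 29360128 / 25390625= 1.16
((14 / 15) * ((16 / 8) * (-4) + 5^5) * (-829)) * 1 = -12058634 / 5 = -2411726.80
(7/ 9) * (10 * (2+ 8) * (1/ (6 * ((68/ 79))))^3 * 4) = 86281825/ 38203488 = 2.26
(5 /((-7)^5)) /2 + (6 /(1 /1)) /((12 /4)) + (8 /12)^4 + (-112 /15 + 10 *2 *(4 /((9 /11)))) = 92.51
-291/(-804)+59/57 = 21341/15276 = 1.40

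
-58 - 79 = -137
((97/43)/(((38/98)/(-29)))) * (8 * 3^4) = -89318376/817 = -109324.82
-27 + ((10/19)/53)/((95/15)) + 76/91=-45552943/1741103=-26.16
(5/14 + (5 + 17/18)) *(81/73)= 3573/511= 6.99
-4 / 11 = -0.36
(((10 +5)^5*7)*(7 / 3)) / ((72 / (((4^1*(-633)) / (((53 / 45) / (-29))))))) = 1138420828125 / 106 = 10739819133.25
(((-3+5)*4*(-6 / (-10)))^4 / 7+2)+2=349276 / 4375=79.83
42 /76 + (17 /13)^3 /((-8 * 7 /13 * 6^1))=502885 /1078896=0.47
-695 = -695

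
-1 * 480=-480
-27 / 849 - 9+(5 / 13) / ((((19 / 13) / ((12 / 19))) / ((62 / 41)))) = -36778596 / 4188683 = -8.78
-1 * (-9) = 9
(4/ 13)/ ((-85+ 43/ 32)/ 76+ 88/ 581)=-5651968/ 17437173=-0.32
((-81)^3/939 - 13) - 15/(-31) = -5613001/9703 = -578.48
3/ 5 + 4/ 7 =41/ 35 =1.17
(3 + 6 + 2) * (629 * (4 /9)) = 27676 /9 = 3075.11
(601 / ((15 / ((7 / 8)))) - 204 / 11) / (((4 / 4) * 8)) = 21797 / 10560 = 2.06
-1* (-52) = 52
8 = 8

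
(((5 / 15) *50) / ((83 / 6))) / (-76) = -25 / 1577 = -0.02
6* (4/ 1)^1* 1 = 24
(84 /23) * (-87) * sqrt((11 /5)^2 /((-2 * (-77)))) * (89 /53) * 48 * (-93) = 207388512 * sqrt(154) /6095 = 422251.64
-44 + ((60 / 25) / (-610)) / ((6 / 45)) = -13429 / 305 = -44.03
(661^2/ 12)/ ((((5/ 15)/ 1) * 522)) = 436921/ 2088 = 209.25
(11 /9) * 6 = 22 /3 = 7.33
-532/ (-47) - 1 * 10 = 62/ 47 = 1.32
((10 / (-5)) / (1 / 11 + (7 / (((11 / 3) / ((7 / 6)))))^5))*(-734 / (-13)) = -7565531776 / 3678268893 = -2.06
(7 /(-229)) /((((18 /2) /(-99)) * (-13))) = -0.03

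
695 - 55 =640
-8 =-8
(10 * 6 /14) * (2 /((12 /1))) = 5 /7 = 0.71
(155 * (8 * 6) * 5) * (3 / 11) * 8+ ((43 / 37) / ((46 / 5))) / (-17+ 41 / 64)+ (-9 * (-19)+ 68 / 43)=34278460950667 / 421441581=81336.21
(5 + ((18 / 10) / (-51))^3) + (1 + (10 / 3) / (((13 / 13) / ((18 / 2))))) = 36.00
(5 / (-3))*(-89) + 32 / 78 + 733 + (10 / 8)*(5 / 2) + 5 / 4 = 276469 / 312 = 886.12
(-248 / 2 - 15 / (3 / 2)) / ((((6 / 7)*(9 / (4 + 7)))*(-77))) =67 / 27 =2.48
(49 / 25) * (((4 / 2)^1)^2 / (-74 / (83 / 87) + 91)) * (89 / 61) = 0.85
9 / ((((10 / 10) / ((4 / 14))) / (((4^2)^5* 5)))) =13481691.43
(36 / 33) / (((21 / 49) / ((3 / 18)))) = 14 / 33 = 0.42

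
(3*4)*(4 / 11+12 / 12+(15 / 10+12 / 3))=906 / 11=82.36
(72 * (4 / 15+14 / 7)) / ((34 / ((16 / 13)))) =384 / 65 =5.91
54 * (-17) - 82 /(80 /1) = -36761 /40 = -919.02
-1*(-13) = 13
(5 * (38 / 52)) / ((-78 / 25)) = -2375 / 2028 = -1.17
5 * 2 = 10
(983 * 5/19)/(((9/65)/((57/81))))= 319475/243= 1314.71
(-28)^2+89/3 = 2441/3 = 813.67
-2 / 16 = -1 / 8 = -0.12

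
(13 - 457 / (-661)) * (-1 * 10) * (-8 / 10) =72400 / 661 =109.53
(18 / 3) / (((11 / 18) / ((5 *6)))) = 3240 / 11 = 294.55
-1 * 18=-18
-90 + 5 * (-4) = -110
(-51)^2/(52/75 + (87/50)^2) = 19507500/27907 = 699.02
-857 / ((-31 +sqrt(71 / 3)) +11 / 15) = 64275*sqrt(213) / 200791 +5836170 / 200791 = 33.74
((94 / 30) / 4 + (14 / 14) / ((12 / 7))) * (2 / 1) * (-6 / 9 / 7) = -0.26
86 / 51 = 1.69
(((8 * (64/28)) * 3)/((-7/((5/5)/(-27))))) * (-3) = -128/147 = -0.87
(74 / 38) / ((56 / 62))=1147 / 532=2.16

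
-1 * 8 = -8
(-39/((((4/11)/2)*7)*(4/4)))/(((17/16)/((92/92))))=-3432/119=-28.84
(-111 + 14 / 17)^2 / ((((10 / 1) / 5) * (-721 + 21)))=-3508129 / 404600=-8.67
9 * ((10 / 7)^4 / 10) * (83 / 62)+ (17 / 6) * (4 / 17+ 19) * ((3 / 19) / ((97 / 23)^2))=146417234673 / 26612208602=5.50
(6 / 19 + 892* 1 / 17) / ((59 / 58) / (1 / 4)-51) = -494450 / 439603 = -1.12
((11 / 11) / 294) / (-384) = -1 / 112896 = -0.00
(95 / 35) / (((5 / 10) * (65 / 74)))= 2812 / 455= 6.18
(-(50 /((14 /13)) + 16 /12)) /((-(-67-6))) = -1003 /1533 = -0.65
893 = 893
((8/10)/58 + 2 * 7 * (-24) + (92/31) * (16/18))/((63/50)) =-134856020/509733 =-264.56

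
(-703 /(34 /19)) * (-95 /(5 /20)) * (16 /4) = 10151320 /17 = 597136.47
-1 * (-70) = 70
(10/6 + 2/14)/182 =19/1911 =0.01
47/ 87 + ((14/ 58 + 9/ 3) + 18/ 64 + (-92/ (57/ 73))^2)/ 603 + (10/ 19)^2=23.85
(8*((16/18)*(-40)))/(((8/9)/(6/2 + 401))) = -129280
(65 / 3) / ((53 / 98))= 6370 / 159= 40.06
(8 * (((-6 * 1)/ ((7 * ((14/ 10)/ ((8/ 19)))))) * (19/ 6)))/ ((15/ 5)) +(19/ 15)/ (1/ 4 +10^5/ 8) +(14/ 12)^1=-10606291/ 10500210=-1.01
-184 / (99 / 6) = -368 / 33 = -11.15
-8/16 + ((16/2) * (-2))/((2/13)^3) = -8789/2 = -4394.50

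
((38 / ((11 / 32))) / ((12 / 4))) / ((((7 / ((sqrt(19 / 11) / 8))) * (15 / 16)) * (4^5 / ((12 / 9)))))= 19 * sqrt(209) / 228690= 0.00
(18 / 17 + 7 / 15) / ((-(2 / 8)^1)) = -1556 / 255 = -6.10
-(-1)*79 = 79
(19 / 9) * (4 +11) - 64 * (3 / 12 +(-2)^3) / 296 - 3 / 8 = 29275 / 888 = 32.97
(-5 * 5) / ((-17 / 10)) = 250 / 17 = 14.71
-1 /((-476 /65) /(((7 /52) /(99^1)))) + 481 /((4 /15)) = 48571385 /26928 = 1803.75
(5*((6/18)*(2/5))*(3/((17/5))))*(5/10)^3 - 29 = -1967/68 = -28.93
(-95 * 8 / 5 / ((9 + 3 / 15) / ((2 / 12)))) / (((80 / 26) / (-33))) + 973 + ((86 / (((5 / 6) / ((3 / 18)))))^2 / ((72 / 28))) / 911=18907840687 / 18857700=1002.66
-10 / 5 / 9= -2 / 9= -0.22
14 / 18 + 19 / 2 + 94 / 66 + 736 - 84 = 131413 / 198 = 663.70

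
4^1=4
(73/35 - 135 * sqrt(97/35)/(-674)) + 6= 27 * sqrt(3395)/4718 + 283/35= 8.42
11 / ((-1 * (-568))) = 11 / 568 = 0.02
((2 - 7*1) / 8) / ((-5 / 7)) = 7 / 8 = 0.88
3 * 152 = 456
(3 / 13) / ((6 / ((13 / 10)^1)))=0.05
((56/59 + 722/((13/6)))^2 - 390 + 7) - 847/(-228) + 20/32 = 29856659412995/268259784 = 111297.56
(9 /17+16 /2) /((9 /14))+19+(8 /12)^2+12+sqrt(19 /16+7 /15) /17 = sqrt(5955) /1020+6841 /153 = 44.79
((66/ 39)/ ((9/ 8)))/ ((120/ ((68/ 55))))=136/ 8775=0.02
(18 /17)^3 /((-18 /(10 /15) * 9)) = -24 /4913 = -0.00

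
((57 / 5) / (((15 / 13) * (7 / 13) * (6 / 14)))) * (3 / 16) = 3211 / 400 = 8.03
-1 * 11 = -11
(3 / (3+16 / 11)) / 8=33 / 392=0.08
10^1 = 10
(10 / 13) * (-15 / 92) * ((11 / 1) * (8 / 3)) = -1100 / 299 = -3.68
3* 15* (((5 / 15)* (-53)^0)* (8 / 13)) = 120 / 13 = 9.23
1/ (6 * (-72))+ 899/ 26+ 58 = 519899/ 5616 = 92.57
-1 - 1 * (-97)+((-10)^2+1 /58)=11369 /58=196.02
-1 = -1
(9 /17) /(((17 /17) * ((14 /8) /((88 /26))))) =1584 /1547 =1.02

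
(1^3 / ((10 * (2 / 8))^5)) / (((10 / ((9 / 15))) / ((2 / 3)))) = 32 / 78125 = 0.00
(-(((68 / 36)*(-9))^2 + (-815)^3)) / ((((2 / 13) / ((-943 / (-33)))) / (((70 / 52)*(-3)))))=-8933514276715 / 22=-406068830759.77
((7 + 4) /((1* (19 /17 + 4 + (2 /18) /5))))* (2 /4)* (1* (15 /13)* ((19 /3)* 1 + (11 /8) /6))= 13253625 /1635712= 8.10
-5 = -5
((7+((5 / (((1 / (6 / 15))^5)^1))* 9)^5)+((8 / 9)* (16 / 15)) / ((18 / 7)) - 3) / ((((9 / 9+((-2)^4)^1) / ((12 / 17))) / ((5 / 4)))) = 101723534853893324 / 446491241455078125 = 0.23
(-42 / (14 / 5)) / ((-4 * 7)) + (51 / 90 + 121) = 122.10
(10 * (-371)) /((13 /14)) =-51940 /13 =-3995.38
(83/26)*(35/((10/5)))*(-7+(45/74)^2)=-105471835/284752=-370.40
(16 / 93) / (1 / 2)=0.34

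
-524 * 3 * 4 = -6288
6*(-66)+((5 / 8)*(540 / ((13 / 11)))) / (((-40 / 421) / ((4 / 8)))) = -789921 / 416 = -1898.85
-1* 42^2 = -1764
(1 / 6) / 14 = 1 / 84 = 0.01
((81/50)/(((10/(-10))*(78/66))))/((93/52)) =-594/775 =-0.77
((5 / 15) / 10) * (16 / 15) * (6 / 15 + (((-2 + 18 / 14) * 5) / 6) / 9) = 2524 / 212625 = 0.01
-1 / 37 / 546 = -0.00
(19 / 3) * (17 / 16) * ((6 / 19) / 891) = 17 / 7128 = 0.00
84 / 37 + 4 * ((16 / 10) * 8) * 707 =6697124 / 185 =36200.67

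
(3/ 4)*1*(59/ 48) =59/ 64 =0.92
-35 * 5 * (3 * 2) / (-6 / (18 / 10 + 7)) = 1540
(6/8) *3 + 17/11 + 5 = 387/44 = 8.80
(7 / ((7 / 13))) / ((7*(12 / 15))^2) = 325 / 784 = 0.41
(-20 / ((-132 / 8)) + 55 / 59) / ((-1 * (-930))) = 835 / 362142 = 0.00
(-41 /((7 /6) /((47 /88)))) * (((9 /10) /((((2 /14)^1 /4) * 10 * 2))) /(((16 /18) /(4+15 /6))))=-6087393 /35200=-172.94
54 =54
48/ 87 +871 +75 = 27450/ 29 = 946.55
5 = 5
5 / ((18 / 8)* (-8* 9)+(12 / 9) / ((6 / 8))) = -45 / 1442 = -0.03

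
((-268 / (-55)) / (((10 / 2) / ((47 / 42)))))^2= 39664804 / 33350625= 1.19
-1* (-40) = 40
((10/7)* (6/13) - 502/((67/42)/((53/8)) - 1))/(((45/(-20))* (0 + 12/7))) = -434998/2535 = -171.60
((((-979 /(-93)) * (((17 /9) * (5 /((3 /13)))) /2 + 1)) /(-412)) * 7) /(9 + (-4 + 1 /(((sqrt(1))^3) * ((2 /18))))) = -1134661 /4138128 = -0.27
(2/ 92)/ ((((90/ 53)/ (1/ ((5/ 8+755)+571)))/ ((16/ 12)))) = 424/ 32953365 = 0.00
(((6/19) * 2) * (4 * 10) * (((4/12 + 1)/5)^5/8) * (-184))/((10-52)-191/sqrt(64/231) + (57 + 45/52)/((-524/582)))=0.00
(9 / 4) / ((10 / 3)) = 0.68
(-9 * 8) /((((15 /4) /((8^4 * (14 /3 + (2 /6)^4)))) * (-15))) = 49676288 /2025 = 24531.50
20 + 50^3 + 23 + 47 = 125090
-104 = -104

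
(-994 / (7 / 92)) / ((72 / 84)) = -45724 / 3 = -15241.33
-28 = -28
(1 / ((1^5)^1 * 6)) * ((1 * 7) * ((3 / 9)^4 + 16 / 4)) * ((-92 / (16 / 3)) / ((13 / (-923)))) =3715075 / 648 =5733.14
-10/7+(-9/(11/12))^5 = -102854575886/1127357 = -91235.14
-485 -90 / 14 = -3440 / 7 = -491.43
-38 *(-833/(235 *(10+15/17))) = 538118/43475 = 12.38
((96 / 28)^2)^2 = 331776 / 2401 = 138.18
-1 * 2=-2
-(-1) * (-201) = -201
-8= -8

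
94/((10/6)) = 282/5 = 56.40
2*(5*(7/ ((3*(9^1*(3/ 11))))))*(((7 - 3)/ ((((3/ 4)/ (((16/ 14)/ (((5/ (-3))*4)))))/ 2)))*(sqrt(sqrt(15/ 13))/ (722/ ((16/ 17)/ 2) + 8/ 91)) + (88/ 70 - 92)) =-69872/ 81 - 39424*13^(3/ 4)*15^(1/ 4)/ 45238419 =-862.63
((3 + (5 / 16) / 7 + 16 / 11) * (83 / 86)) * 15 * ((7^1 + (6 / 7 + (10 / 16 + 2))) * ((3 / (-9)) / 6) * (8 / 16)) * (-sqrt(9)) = 1350302515 / 23733248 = 56.89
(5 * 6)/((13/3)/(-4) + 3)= 360/23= 15.65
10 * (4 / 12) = 10 / 3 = 3.33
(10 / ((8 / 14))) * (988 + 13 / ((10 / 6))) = 34853 / 2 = 17426.50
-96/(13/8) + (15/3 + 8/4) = -677/13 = -52.08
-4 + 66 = 62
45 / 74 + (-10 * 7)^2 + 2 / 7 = 2538663 / 518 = 4900.89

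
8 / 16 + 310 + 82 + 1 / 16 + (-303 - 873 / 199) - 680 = -1893921 / 3184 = -594.82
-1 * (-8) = 8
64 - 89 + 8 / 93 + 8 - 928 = -944.91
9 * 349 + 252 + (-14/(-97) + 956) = 421867/97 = 4349.14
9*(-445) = -4005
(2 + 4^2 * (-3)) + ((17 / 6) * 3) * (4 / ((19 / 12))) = -466 / 19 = -24.53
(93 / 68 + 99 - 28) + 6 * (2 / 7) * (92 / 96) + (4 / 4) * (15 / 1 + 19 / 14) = 6145 / 68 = 90.37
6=6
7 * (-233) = -1631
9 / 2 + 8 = 25 / 2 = 12.50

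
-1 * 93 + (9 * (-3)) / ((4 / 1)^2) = -94.69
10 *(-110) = -1100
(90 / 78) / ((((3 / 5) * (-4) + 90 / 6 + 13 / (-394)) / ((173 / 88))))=2556075 / 14161004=0.18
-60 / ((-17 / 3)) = 180 / 17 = 10.59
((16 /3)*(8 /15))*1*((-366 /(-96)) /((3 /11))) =5368 /135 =39.76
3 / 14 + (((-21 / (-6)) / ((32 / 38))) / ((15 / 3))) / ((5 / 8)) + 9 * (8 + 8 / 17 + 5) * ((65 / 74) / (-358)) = 24566749 / 19703425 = 1.25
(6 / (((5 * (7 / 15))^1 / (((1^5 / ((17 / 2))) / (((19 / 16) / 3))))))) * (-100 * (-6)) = 1036800 / 2261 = 458.56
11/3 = 3.67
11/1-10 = 1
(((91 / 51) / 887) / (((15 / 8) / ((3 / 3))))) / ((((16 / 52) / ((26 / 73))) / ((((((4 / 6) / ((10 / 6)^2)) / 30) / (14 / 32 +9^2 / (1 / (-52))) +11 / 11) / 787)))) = 3386640348 / 2146171692653125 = 0.00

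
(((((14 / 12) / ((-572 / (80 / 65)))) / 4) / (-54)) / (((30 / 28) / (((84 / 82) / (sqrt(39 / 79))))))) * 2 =686 * sqrt(3081) / 1203879105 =0.00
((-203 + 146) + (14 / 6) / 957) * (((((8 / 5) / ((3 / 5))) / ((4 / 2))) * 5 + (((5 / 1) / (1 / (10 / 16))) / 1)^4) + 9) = -27908536085 / 4409856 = -6328.67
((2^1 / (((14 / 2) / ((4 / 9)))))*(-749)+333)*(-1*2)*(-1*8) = 3806.22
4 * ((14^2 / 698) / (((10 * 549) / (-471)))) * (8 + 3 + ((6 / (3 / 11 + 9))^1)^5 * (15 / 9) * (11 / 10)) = -1469087944478 / 1360230105285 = -1.08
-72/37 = -1.95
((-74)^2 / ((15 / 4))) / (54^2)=5476 / 10935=0.50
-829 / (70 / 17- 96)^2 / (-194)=0.00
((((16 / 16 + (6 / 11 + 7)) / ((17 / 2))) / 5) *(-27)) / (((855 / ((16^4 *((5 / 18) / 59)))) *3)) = -6160384 / 9433215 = -0.65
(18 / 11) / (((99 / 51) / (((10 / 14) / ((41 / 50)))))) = 25500 / 34727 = 0.73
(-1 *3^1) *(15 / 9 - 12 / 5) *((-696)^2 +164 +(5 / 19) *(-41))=20254993 / 19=1066052.26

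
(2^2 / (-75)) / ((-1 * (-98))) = -2 / 3675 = -0.00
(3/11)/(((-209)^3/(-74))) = 222/100422619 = 0.00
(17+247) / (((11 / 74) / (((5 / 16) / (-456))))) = -185 / 152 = -1.22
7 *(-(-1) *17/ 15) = 119/ 15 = 7.93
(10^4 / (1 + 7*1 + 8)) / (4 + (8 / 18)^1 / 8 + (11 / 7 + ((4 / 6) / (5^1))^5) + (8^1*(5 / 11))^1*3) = 73089843750 / 1933795553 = 37.80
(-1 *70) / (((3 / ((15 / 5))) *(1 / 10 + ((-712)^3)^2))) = -700 / 1302806635376803841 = -0.00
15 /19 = 0.79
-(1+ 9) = -10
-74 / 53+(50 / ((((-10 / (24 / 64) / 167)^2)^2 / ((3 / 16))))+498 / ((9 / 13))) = 31547929548877 / 2084044800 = 15137.84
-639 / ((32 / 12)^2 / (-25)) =143775 / 64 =2246.48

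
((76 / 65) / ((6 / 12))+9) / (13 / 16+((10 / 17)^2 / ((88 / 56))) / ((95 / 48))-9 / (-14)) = 4985740144 / 688870195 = 7.24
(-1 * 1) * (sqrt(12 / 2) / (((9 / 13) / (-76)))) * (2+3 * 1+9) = 13832 * sqrt(6) / 9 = 3764.59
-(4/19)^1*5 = -20/19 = -1.05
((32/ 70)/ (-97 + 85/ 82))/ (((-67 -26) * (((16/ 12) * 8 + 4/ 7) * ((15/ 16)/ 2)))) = 10496/ 1079430075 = 0.00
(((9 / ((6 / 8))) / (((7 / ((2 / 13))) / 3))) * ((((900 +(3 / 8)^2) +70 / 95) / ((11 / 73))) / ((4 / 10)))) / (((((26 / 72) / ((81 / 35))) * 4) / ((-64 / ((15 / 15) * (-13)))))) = 2098708824204 / 22499477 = 93278.12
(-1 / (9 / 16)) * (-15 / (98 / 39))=520 / 49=10.61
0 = 0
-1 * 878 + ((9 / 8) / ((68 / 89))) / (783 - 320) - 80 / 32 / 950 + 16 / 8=-20960774713 / 23927840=-876.00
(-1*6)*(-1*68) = 408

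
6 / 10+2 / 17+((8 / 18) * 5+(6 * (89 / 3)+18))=152189 / 765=198.94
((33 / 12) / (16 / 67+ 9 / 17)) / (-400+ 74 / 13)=-14807 / 1631000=-0.01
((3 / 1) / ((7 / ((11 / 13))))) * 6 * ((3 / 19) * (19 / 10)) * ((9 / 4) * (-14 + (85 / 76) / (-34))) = -5701509 / 276640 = -20.61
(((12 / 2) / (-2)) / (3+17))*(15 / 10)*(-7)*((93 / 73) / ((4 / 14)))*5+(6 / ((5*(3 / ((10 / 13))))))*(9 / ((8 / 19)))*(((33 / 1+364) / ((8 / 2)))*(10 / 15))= 470.29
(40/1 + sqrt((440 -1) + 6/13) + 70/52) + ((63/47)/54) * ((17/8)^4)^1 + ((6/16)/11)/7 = sqrt(74269)/13 + 48396405023/1156227072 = 62.82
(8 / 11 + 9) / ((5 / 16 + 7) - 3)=1712 / 759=2.26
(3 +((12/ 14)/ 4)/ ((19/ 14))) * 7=420/ 19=22.11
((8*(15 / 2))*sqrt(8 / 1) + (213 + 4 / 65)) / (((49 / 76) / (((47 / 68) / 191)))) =107160*sqrt(2) / 159103 + 12367157 / 10341695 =2.15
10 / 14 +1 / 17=0.77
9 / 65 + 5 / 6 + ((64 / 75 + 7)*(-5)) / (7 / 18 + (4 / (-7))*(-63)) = -27407 / 255450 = -0.11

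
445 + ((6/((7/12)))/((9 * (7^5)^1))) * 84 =7479211/16807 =445.01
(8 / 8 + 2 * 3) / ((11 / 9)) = 63 / 11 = 5.73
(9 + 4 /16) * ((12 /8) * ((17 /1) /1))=1887 /8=235.88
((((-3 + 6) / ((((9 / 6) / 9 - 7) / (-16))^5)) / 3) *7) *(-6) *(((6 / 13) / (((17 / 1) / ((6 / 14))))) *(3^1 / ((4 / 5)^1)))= -3302259425280 / 25604220421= -128.97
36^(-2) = 1/ 1296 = 0.00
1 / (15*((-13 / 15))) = -1 / 13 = -0.08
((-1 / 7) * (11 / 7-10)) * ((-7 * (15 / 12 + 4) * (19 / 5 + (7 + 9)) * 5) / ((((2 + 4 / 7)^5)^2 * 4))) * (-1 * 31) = 5683119534631 / 2115832430592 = 2.69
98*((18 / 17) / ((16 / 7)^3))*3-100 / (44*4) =4882879 / 191488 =25.50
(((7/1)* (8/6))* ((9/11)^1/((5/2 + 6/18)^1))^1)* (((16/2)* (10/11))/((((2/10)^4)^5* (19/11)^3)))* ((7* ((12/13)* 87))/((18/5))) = 85863647460937500000000/1515839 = 56644305537024380.56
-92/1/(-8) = 23/2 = 11.50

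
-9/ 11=-0.82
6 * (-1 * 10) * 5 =-300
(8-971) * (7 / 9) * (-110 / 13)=82390 / 13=6337.69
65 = 65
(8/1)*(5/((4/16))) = 160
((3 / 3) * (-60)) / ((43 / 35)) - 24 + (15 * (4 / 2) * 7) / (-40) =-13431 / 172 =-78.09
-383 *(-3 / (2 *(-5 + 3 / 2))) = -1149 / 7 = -164.14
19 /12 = 1.58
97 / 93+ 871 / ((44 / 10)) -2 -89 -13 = 194365 / 2046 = 95.00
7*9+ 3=66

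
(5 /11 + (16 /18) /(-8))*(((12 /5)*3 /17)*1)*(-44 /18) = -16 /45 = -0.36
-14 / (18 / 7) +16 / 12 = -37 / 9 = -4.11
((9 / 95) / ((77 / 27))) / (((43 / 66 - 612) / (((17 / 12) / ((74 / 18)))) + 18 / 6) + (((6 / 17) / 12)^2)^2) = -2922566832 / 155818090680805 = -0.00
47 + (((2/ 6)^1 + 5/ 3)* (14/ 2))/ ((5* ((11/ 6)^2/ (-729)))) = -338981/ 605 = -560.30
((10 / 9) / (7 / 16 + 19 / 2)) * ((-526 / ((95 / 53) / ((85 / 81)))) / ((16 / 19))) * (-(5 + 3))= 327.10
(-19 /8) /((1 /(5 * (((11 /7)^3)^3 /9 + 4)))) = -362014366585 /2905459704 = -124.60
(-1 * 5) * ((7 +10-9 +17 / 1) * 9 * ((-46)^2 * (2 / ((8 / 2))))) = -1190250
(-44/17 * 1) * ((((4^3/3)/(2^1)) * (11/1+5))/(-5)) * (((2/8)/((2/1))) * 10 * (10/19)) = 56320/969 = 58.12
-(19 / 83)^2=-361 / 6889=-0.05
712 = 712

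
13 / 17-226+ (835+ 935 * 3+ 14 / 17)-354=52047 / 17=3061.59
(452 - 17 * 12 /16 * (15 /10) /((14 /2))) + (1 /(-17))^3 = 123606111 /275128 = 449.27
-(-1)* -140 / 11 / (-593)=0.02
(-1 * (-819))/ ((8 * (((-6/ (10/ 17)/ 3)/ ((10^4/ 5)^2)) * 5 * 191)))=-409500000/ 3247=-126116.42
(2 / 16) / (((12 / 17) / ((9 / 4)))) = 51 / 128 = 0.40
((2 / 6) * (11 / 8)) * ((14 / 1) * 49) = 3773 / 12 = 314.42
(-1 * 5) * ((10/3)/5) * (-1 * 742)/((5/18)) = 8904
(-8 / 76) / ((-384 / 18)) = 3 / 608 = 0.00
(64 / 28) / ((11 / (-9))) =-144 / 77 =-1.87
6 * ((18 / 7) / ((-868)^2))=27 / 1318492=0.00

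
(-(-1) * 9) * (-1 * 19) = -171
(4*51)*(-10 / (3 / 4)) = -2720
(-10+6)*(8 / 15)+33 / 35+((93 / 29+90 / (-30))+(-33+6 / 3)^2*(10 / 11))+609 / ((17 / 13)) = 152416300 / 113883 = 1338.36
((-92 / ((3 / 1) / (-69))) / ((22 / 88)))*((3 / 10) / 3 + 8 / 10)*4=152352 / 5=30470.40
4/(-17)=-4/17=-0.24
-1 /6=-0.17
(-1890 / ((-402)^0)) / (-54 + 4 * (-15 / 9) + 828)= -2835 / 1151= -2.46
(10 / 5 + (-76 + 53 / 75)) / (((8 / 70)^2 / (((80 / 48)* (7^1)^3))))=-461940395 / 144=-3207919.41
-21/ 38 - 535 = -20351/ 38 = -535.55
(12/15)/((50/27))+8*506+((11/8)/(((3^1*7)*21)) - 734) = 1461665887/441000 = 3314.44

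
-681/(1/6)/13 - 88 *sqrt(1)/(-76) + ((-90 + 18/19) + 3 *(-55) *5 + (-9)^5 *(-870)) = 12688736491/247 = 51371402.80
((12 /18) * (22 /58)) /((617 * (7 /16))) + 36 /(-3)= -4508684 /375753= -12.00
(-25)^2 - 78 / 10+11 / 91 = 280881 / 455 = 617.32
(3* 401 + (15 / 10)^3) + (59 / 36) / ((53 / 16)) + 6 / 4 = 4611139 / 3816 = 1208.37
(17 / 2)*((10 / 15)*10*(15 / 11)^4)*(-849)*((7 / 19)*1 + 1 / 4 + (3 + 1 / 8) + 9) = -2358848334375 / 1112716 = -2119901.52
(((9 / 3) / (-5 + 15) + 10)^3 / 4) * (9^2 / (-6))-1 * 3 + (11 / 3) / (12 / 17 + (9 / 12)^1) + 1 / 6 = -796665983 / 216000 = -3688.27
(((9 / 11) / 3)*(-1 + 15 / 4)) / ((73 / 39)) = 117 / 292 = 0.40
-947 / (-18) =947 / 18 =52.61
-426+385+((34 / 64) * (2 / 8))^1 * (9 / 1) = -5095 / 128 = -39.80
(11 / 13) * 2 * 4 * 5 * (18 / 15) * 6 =3168 / 13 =243.69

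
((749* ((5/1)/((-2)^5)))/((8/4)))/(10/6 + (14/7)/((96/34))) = -3745/152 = -24.64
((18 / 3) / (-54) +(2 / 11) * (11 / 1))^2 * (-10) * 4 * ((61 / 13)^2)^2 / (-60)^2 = -4001448049 / 208209690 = -19.22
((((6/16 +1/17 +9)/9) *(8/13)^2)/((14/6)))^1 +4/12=10125/20111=0.50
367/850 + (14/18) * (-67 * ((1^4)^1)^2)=-51.68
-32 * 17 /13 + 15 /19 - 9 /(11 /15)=-144896 /2717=-53.33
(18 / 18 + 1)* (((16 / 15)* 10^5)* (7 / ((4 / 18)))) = 6720000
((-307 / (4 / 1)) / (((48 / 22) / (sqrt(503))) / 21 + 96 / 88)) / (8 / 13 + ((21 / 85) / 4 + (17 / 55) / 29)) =-451372119737 / 4412696556 + 128194297*sqrt(503) / 6619044834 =-101.86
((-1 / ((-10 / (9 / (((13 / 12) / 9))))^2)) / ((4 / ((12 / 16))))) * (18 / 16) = -1594323 / 135200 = -11.79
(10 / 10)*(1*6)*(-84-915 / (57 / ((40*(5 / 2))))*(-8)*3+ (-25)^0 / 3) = 4382462 / 19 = 230655.89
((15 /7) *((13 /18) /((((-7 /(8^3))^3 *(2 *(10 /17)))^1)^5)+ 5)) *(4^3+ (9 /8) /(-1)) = -197458305871595641218621835315246606305466211743 /498493958544015000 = -396109727083404304850859700000.00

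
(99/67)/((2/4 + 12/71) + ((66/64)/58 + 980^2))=4348608/2826456660167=0.00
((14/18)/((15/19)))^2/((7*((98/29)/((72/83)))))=41876/1176525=0.04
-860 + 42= -818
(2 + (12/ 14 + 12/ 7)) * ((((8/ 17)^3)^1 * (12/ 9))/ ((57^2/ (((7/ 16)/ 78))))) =0.00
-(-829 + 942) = -113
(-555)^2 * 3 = 924075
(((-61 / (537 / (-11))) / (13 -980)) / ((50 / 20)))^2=1800964 / 6741266996025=0.00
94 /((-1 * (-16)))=47 /8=5.88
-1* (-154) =154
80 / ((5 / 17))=272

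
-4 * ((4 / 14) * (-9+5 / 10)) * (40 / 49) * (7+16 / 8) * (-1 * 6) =-146880 / 343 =-428.22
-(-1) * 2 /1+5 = 7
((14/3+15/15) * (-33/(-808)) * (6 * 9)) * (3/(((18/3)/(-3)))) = -15147/808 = -18.75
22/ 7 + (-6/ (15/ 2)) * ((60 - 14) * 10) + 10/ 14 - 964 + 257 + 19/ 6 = -44855/ 42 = -1067.98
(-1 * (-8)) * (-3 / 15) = -8 / 5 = -1.60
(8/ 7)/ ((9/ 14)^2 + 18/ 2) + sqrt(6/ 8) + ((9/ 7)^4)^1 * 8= sqrt(3)/ 2 + 97378184/ 4429845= 22.85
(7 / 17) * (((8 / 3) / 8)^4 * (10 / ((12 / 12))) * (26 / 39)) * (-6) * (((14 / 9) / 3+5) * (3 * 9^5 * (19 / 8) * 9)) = -72232965 / 17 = -4248997.94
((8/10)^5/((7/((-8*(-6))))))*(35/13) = 49152/8125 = 6.05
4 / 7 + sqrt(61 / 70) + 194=sqrt(4270) / 70 + 1362 / 7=195.50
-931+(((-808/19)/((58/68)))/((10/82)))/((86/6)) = -113669971/118465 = -959.52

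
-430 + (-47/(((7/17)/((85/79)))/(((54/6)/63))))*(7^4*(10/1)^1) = -33312320/79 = -421674.94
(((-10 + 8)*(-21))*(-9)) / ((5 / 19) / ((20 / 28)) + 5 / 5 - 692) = 133 / 243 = 0.55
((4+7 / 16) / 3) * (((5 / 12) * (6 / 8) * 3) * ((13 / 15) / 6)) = 923 / 4608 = 0.20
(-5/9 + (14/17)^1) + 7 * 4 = 28.27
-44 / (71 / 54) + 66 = 32.54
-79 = -79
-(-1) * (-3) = -3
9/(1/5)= 45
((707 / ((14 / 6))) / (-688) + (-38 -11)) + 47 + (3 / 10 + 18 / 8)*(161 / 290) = -511129 / 498800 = -1.02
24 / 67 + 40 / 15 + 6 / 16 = 5467 / 1608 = 3.40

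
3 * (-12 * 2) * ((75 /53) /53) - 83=-238547 /2809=-84.92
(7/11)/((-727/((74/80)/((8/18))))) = -2331/1279520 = -0.00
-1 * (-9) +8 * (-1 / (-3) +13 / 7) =557 / 21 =26.52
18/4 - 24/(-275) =2523/550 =4.59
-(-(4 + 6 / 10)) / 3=23 / 15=1.53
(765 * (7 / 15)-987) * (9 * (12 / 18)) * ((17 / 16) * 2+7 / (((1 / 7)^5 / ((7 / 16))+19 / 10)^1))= -21957.82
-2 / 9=-0.22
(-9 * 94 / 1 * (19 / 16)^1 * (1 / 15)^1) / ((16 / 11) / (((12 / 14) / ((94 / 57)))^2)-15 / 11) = -861703029 / 51729640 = -16.66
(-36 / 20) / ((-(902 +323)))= 9 / 6125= 0.00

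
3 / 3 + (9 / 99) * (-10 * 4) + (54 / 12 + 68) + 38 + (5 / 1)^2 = 2923 / 22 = 132.86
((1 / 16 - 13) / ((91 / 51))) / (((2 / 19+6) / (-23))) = 4613409 / 168896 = 27.32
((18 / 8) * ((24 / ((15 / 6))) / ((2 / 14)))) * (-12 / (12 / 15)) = -2268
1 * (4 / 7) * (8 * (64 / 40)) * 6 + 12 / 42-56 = -11.83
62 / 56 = 31 / 28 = 1.11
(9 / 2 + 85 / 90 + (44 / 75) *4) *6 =3506 / 75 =46.75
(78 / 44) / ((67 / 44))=78 / 67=1.16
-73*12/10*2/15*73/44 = -5329/275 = -19.38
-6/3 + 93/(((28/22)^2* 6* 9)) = -3305/3528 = -0.94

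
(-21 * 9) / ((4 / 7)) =-1323 / 4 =-330.75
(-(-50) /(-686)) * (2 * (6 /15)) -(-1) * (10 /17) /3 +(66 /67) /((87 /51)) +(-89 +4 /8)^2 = 1064935455875 /135955596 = 7832.97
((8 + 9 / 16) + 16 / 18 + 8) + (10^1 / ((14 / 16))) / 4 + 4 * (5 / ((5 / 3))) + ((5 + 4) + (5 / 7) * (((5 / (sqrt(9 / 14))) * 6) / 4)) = 25 * sqrt(14) / 14 + 41639 / 1008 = 47.99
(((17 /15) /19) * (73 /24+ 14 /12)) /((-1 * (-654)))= 1717 /4473360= 0.00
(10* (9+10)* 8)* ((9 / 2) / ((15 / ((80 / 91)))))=36480 / 91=400.88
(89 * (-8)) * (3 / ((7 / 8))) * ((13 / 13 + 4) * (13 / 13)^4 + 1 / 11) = -136704 / 11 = -12427.64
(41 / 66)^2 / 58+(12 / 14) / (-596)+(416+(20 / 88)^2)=109635920885 / 263511864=416.06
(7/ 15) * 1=7/ 15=0.47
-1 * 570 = -570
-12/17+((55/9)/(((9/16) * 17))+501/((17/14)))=568042/1377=412.52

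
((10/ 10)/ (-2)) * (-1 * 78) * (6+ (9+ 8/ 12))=611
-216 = -216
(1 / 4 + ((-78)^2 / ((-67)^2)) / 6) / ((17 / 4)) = 8545 / 76313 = 0.11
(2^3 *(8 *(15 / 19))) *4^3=61440 / 19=3233.68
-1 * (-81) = 81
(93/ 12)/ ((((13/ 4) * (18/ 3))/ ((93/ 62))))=31/ 52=0.60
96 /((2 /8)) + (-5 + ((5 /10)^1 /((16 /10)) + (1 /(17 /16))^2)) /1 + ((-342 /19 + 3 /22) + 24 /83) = 1530893389 /4221712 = 362.62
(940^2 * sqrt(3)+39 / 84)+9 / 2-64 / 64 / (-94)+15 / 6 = 1530447.57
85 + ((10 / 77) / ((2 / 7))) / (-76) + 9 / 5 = 362799 / 4180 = 86.79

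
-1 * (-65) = 65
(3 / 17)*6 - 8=-118 / 17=-6.94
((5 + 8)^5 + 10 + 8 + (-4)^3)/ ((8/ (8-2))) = 1113741/ 4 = 278435.25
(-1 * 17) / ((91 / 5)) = -85 / 91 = -0.93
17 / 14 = 1.21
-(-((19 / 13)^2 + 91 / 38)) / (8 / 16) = 29097 / 3211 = 9.06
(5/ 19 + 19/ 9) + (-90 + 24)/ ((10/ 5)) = -5237/ 171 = -30.63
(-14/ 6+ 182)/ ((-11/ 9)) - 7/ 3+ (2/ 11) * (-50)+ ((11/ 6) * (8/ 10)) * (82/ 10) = -120778/ 825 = -146.40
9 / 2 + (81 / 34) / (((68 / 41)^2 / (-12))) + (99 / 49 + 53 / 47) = -248455345 / 90517112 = -2.74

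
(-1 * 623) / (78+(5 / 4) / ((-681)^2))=-165098916 / 20670491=-7.99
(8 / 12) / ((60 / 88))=44 / 45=0.98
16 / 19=0.84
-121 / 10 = -12.10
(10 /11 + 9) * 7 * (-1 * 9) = -6867 /11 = -624.27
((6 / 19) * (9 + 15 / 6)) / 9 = 23 / 57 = 0.40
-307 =-307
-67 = -67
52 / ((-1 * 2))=-26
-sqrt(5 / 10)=-sqrt(2) / 2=-0.71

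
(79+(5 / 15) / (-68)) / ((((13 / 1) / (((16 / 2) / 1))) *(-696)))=-16115 / 230724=-0.07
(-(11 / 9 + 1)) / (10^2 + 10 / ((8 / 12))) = -4 / 207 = -0.02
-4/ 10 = -2/ 5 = -0.40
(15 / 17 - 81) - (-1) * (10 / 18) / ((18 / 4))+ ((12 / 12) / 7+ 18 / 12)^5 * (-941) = -8399178885899 / 740583648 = -11341.30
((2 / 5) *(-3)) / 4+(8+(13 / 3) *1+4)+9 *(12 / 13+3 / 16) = 81209 / 3120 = 26.03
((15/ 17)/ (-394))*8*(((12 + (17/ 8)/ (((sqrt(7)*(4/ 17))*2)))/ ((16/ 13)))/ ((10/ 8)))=-468/ 3349 - 663*sqrt(7)/ 88256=-0.16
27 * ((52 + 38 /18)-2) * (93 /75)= 43617 /25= 1744.68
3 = 3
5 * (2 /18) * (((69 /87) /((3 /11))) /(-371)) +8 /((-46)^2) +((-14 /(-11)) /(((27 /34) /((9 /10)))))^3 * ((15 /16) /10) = 28714606521247 /102267915403500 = 0.28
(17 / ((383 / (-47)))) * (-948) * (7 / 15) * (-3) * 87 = -461288268 / 1915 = -240881.60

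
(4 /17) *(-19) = -4.47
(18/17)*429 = 7722/17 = 454.24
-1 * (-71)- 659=-588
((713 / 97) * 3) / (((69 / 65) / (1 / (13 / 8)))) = 1240 / 97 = 12.78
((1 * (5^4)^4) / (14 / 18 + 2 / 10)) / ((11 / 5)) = 34332275390625 / 484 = 70934453286.42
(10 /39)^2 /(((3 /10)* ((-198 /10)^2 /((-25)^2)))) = 15625000 /44721963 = 0.35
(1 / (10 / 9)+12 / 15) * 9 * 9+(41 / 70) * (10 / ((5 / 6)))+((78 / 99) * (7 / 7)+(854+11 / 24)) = 9239767 / 9240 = 999.97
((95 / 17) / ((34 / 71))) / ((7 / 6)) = 20235 / 2023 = 10.00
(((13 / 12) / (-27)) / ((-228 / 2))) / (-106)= -13 / 3915216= -0.00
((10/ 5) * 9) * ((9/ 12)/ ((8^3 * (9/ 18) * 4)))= 0.01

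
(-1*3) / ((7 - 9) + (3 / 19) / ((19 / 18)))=1083 / 668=1.62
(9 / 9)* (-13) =-13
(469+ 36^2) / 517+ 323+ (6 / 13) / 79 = 173315514 / 530959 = 326.42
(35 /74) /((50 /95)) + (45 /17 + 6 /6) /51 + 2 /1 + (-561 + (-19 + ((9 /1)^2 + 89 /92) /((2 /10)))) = -123357752 /737817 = -167.19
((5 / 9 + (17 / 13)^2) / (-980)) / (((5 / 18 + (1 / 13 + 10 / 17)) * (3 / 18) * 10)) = -87873 / 59734675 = -0.00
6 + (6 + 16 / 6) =44 / 3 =14.67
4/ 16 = 1/ 4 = 0.25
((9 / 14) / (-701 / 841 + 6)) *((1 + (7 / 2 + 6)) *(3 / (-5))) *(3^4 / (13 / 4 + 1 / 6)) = -16553403 / 890725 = -18.58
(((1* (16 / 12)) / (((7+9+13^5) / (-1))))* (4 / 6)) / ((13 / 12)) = -32 / 14481051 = -0.00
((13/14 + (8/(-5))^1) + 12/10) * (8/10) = 74/175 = 0.42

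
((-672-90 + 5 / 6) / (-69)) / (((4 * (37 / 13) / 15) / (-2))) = -296855 / 10212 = -29.07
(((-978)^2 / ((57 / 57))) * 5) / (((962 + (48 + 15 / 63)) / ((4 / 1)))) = 80344656 / 4243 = 18935.81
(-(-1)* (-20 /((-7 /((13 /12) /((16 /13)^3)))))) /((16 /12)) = 142805 /114688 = 1.25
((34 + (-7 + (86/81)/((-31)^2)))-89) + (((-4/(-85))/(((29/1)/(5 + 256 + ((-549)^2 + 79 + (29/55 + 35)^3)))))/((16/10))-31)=3300978691533049/12769485225750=258.51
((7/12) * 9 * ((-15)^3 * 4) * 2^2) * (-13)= 3685500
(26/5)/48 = 0.11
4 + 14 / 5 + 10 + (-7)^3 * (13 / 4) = -21959 / 20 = -1097.95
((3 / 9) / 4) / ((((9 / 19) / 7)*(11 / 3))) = 133 / 396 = 0.34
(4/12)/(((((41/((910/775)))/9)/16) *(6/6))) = 1.37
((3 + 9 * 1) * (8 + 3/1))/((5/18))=2376/5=475.20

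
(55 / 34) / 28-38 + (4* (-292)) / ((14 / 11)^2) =-5057999 / 6664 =-759.00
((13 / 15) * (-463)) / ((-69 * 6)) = 6019 / 6210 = 0.97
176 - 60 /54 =1574 /9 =174.89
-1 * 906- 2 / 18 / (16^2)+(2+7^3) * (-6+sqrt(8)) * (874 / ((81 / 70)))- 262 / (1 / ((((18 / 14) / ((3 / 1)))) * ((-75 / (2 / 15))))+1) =-4038770283275 / 2581248+14071400 * sqrt(2) / 27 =-827622.25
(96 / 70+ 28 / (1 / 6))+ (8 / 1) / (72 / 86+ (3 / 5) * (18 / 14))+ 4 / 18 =174.57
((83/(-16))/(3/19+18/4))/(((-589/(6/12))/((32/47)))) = 166/257889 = 0.00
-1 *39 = -39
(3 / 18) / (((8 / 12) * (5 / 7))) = 7 / 20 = 0.35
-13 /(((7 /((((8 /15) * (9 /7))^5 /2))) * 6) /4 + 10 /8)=-34504704 /370970885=-0.09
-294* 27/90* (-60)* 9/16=11907/4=2976.75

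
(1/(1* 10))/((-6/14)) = -7/30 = -0.23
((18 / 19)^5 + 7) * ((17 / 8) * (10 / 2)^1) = 1633892185 / 19808792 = 82.48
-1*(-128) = 128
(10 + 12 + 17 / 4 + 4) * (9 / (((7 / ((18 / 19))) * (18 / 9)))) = 9801 / 532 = 18.42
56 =56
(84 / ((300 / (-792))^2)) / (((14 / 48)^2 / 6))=180652032 / 4375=41291.89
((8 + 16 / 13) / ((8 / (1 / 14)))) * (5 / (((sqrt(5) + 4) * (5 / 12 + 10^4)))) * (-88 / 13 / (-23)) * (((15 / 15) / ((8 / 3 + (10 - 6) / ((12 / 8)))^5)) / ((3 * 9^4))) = 5 / 96295139426304 - 5 * sqrt(5) / 385180557705216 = 0.00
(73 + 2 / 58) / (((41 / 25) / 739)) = 39130050 / 1189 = 32910.05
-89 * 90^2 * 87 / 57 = -20906100 / 19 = -1100321.05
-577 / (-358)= 1.61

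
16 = 16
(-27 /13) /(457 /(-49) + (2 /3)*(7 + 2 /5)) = 19845 /41977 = 0.47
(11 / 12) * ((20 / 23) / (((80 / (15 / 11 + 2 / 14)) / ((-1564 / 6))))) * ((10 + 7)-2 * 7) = -493 / 42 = -11.74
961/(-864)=-961/864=-1.11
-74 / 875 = -0.08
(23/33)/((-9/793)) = -18239/297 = -61.41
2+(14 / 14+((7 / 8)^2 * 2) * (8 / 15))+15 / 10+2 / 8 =167 / 30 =5.57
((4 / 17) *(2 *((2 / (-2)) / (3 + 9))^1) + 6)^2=92416 / 2601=35.53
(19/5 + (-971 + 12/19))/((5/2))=-183648/475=-386.63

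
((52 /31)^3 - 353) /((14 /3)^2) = -93380535 /5839036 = -15.99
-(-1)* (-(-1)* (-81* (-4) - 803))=-479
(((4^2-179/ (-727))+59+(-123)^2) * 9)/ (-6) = -33160461/ 1454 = -22806.37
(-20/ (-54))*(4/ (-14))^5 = -320/ 453789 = -0.00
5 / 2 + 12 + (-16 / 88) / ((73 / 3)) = 14.49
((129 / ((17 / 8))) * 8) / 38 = 4128 / 323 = 12.78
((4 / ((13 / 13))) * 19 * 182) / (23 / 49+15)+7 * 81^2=17745217 / 379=46821.15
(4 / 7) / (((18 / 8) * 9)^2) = 0.00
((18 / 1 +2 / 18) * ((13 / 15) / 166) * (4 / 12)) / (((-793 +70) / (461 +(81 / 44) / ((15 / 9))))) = -215423897 / 10693603800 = -0.02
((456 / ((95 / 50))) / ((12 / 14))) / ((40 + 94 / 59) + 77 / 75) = 6.57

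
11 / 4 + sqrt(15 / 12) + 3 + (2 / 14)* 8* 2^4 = sqrt(5) / 2 + 673 / 28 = 25.15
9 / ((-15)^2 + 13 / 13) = 9 / 226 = 0.04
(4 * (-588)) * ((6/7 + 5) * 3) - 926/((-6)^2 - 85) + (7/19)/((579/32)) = -22267619170/539049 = -41309.08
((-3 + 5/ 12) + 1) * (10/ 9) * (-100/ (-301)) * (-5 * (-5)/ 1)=-118750/ 8127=-14.61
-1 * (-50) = 50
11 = 11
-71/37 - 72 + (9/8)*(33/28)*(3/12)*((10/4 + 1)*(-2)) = -76.24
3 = 3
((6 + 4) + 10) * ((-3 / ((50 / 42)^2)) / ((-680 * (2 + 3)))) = 1323 / 106250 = 0.01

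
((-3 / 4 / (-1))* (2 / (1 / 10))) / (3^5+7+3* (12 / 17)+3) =255 / 4337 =0.06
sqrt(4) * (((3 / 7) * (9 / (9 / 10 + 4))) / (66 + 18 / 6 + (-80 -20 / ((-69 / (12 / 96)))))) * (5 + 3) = -596160 / 518959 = -1.15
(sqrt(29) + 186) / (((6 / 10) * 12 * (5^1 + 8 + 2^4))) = 5 * sqrt(29) / 1044 + 155 / 174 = 0.92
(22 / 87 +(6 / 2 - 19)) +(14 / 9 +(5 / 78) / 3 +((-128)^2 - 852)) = 35101331 / 2262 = 15517.83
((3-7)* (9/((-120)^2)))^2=1/160000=0.00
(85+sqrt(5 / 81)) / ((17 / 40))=40 * sqrt(5) / 153+200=200.58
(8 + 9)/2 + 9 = 17.50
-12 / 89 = -0.13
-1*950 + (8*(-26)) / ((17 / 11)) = -1084.59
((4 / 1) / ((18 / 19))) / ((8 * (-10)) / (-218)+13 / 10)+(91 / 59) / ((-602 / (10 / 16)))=1680257695 / 663800976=2.53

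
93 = 93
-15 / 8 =-1.88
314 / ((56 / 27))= 4239 / 28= 151.39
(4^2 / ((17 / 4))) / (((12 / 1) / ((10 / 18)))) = 80 / 459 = 0.17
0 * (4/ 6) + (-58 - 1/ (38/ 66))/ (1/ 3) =-3405/ 19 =-179.21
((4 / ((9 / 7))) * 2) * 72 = 448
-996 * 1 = -996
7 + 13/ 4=41/ 4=10.25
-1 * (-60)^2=-3600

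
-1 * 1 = -1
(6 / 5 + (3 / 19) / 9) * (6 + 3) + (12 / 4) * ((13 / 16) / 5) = 17397 / 1520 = 11.45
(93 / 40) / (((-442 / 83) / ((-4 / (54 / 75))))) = 12865 / 5304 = 2.43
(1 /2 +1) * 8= 12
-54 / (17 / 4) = -216 / 17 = -12.71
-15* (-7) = 105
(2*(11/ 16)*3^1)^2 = 1089/ 64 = 17.02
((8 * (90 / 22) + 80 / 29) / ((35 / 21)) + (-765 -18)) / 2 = -242985 / 638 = -380.85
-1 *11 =-11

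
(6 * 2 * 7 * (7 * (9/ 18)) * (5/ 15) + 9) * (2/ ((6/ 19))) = 2033/ 3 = 677.67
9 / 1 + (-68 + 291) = 232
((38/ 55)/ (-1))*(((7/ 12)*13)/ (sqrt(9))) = -1729/ 990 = -1.75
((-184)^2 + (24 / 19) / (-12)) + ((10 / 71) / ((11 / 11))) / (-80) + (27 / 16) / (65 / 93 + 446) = 30357367598881 / 896664112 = 33855.90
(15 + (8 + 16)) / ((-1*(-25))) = 39 / 25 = 1.56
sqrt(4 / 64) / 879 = 1 / 3516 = 0.00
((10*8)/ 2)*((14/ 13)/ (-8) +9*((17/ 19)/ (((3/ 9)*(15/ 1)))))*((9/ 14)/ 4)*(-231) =-2165427/ 988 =-2191.73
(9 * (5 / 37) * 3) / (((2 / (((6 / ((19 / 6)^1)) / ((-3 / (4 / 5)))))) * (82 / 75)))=-24300 / 28823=-0.84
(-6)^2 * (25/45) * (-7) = -140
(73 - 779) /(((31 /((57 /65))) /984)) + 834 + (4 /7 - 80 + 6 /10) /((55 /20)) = -2924104094 /155155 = -18846.34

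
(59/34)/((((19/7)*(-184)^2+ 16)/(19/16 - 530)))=-3494393/349996544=-0.01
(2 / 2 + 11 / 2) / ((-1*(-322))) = 13 / 644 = 0.02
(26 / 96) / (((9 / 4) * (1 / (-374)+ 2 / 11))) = 2431 / 3618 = 0.67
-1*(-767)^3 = 451217663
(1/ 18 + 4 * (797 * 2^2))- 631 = 218179/ 18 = 12121.06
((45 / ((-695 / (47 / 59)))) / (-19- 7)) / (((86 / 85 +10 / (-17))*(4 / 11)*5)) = 8789 / 3411616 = 0.00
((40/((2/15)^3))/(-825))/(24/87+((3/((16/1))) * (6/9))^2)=-417600/5951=-70.17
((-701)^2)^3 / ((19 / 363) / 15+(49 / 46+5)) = 29721027775171206724470 / 1520029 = 19552934697411172.24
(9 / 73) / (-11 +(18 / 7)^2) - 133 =-2087876 / 15695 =-133.03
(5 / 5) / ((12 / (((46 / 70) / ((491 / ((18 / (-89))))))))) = -69 / 3058930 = -0.00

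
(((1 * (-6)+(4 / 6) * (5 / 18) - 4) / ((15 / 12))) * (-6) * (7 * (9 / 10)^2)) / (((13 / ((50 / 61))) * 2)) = 6678 / 793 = 8.42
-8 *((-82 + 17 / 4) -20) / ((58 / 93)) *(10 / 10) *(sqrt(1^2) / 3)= 12121 / 29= 417.97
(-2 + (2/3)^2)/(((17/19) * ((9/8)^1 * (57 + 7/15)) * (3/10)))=-53200/593487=-0.09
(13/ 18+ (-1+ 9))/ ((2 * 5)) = 0.87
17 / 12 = 1.42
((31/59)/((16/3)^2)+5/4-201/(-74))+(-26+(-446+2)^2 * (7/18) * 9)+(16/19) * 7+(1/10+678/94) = 1721644996907107/2495256320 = 689967.19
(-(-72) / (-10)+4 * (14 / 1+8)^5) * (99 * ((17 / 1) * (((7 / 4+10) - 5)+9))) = 2732171282379 / 5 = 546434256475.80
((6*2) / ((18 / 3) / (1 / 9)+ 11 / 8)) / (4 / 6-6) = -18 / 443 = -0.04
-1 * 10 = -10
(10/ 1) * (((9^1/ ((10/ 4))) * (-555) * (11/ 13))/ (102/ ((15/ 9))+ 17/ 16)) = -17582400/ 64753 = -271.53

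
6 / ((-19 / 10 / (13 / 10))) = -78 / 19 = -4.11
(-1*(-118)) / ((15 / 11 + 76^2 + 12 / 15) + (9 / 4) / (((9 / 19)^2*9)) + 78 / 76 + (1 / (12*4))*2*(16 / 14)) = 279667080 / 13699780513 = 0.02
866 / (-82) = -10.56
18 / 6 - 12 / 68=2.82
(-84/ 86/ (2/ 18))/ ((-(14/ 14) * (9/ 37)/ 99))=153846/ 43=3577.81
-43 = -43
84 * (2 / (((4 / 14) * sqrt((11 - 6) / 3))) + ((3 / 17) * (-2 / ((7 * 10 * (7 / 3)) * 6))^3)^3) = -81 / 285728428804786997750000000 + 588 * sqrt(15) / 5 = 455.46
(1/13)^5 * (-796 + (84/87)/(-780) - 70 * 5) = -6480637/2099661915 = -0.00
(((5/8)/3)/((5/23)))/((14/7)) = 23/48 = 0.48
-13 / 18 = -0.72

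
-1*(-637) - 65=572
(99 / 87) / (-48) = -11 / 464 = -0.02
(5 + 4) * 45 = 405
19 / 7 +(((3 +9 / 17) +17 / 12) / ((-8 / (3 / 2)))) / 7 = 2.58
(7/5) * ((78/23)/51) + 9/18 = 2319/3910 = 0.59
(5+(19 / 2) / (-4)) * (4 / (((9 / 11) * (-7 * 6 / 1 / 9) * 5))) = -11 / 20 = -0.55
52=52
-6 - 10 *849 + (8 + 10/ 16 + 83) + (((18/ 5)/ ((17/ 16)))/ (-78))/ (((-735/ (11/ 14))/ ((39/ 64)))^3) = -472309463377560925183/ 56198047252480000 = -8404.37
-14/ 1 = -14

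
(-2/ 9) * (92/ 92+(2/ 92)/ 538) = -24749/ 111366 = -0.22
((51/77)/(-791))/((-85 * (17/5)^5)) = 1875/86479230299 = 0.00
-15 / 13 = -1.15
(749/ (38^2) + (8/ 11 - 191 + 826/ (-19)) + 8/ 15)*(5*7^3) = -19016524709/ 47652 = -399070.86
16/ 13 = 1.23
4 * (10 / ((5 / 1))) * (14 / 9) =112 / 9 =12.44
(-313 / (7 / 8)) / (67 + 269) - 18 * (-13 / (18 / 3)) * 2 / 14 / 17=-3683 / 4998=-0.74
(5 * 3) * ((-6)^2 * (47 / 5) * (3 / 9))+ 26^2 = 2368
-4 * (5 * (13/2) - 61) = 114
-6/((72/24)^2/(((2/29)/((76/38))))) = -0.02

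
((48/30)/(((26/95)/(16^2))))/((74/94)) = 914432/481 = 1901.11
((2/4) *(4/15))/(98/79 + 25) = 158/31095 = 0.01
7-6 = 1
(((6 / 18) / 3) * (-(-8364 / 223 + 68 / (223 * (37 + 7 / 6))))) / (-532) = -7599 / 970273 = -0.01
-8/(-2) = 4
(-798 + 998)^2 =40000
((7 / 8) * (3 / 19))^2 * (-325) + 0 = -143325 / 23104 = -6.20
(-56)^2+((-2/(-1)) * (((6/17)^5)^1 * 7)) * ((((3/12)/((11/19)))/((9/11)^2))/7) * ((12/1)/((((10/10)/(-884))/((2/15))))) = 1305435968/417605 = 3126.01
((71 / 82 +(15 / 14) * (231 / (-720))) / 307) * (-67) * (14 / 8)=-321265 / 1611136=-0.20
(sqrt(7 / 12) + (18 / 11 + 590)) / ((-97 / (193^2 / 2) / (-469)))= 17469781 *sqrt(21) / 1164 + 56846667374 / 1067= 53345878.71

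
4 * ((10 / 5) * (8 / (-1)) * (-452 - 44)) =31744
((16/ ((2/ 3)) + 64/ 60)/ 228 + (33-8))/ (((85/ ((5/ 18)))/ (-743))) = -15951467/ 261630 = -60.97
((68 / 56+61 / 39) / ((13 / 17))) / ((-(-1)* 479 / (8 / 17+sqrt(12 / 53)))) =6068 / 1699971+25789* sqrt(159) / 90098463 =0.01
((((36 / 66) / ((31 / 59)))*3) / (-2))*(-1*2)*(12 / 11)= 12744 / 3751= 3.40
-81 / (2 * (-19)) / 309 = 27 / 3914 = 0.01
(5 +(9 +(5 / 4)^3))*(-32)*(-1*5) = 5105 / 2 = 2552.50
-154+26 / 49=-7520 / 49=-153.47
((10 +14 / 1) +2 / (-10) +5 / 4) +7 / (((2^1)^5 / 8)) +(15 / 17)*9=2953 / 85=34.74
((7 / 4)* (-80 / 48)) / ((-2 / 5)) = 175 / 24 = 7.29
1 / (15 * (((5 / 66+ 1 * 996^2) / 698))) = 15356 / 327365305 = 0.00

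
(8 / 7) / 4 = 2 / 7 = 0.29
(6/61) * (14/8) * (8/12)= 7/61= 0.11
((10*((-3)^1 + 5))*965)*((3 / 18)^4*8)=9650 / 81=119.14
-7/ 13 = -0.54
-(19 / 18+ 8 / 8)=-37 / 18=-2.06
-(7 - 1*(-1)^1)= -8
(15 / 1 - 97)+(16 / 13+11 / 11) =-1037 / 13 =-79.77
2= 2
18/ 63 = 2/ 7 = 0.29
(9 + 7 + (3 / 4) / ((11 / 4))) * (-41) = -7339 / 11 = -667.18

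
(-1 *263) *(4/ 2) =-526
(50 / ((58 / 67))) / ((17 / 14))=23450 / 493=47.57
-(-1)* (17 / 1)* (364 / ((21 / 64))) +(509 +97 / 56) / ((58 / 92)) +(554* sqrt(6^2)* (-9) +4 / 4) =-24959759 / 2436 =-10246.21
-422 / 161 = -2.62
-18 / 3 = -6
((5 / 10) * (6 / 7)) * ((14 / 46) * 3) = 9 / 23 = 0.39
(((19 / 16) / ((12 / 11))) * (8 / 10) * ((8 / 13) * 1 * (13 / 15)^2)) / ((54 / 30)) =2717 / 12150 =0.22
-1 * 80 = -80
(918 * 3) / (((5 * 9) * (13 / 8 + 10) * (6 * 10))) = 68 / 775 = 0.09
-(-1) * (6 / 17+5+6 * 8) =907 / 17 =53.35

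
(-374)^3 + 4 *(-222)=-52314512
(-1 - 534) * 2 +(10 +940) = -120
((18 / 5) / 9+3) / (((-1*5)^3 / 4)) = -68 / 625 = -0.11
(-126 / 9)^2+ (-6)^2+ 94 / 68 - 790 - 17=-19503 / 34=-573.62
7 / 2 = 3.50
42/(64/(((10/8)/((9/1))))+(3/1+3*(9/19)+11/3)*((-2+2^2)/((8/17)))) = 47880/564497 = 0.08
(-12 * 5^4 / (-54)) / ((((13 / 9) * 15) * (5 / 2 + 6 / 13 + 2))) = 500 / 387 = 1.29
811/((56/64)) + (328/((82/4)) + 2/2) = 6607/7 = 943.86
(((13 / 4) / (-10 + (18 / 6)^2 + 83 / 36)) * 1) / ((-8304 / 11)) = -429 / 130096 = -0.00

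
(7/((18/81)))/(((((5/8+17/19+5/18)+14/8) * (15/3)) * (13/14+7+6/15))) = 603288/2829299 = 0.21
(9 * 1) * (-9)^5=-531441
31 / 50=0.62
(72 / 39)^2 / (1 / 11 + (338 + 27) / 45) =0.42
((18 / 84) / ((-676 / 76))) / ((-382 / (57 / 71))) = 3249 / 64170652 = 0.00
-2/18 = -1/9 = -0.11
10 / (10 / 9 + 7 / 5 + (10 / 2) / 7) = 1575 / 508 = 3.10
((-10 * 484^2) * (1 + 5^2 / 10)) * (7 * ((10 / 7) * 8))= -655916800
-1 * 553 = -553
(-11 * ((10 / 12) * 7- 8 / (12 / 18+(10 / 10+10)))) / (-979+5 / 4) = 23782 / 410655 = 0.06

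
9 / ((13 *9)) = 1 / 13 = 0.08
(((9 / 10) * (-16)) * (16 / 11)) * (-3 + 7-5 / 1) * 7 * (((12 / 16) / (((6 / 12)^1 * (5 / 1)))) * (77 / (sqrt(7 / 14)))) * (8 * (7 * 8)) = 37933056 * sqrt(2) / 25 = 2145817.69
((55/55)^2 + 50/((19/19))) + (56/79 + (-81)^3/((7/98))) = -7440122.29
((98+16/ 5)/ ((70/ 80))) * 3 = 12144/ 35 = 346.97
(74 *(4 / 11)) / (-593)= -296 / 6523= -0.05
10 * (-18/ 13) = -180/ 13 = -13.85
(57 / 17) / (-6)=-19 / 34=-0.56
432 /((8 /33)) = 1782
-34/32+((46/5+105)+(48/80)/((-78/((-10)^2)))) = 116863/1040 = 112.37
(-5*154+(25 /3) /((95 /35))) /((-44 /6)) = 43715 /418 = 104.58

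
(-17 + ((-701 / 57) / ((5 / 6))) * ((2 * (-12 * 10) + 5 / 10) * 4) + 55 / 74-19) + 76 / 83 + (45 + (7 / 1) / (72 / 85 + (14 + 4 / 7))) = 18934912938122 / 1338234315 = 14149.18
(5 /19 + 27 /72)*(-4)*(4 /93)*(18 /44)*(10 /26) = -1455 /84227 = -0.02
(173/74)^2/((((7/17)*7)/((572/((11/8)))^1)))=788.81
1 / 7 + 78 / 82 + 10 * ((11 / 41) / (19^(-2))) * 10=2780014 / 287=9686.46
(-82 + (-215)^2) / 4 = 46143 / 4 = 11535.75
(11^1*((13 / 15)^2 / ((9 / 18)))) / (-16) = -1859 / 1800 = -1.03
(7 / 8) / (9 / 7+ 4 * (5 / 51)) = 2499 / 4792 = 0.52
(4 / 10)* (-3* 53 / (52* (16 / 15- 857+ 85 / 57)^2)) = -286995 / 171311233184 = -0.00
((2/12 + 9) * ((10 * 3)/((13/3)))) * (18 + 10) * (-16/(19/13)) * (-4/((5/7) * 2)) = 1034880/19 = 54467.37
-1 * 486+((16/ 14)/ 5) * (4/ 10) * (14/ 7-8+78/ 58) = -493722/ 1015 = -486.43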